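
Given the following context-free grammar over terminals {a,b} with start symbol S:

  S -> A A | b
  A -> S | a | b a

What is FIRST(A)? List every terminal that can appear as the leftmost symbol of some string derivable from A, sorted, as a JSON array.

Compute FIRST by fixpoint:
round 1:
  A via A→a: +{a}
  A via A→b a: +{b}
  S via S→A A: +{a,b}
  S: {a,b}  A: {a,b}
round 2: — fixpoint
  S: {a,b}  A: {a,b}

FIRST(A) = ["a", "b"]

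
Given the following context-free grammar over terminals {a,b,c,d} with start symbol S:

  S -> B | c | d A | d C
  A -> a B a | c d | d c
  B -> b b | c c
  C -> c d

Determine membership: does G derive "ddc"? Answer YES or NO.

Convert to CNF:
  S -> T1 T1 | T2 A | T2 C | T3 T3 | c
  A -> T0 X4 | T1 T2 | T2 T1
  B -> T1 T1 | T3 T3
  C -> T1 T2
  T0 -> a
  T1 -> c
  T2 -> d
  T3 -> b
  X4 -> B T0

Fill CYK table bottom-up:
  [0..0]={T2}  "d"  orig:{}
  [1..1]={T2}  "d"  orig:{}
  [2..2]={S,T1}  "c"  orig:{S}
  [0..1]=∅  "dd"
  [1..2]={A}  "dc"
  [0..2]={S}  "ddc"

S ∈ T[0,2] ⇒ YES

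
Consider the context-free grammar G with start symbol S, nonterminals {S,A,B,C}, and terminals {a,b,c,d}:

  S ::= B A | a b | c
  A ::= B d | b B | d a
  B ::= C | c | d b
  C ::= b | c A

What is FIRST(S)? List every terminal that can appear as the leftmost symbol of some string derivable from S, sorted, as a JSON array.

FIRST iteration:
round 1:
  A via A→b B: +{b}
  A via A→d a: +{d}
  B via B→c: +{c}
  B via B→d b: +{d}
  C via C→b: +{b}
  C via C→c A: +{c}
  S via S→B A: +{c,d}
  S via S→a b: +{a}
  S: {a,c,d}  A: {b,d}  B: {c,d}  C: {b,c}
round 2:
  A via A→B d: +{c}
  B via B→C: +{b}
  S via S→B A: +{b}
  S: {a,b,c,d}  A: {b,c,d}  B: {b,c,d}  C: {b,c}
round 3: done
  S: {a,b,c,d}  A: {b,c,d}  B: {b,c,d}  C: {b,c}

FIRST(S) = ["a", "b", "c", "d"]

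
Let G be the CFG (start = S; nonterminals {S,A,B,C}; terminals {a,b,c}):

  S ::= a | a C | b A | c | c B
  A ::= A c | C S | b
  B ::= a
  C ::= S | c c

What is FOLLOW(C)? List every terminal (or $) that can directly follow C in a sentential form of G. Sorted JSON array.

Compute FIRST by fixpoint:
pass 1:
  A via A→b: +{b}
  B via B→a: +{a}
  C via C→c c: +{c}
  S via S→a: +{a}
  S via S→b A: +{b}
  S via S→c: +{c}
  FIRST(S)={a,b,c}  FIRST(A)={b}  FIRST(B)={a}  FIRST(C)={c}
pass 2:
  A via A→C S: +{c}
  C via C→S: +{a,b}
  FIRST(S)={a,b,c}  FIRST(A)={b,c}  FIRST(B)={a}  FIRST(C)={a,b,c}
pass 3:
  A via A→C S: +{a}
  FIRST(S)={a,b,c}  FIRST(A)={a,b,c}  FIRST(B)={a}  FIRST(C)={a,b,c}
pass 4: done
  FIRST(S)={a,b,c}  FIRST(A)={a,b,c}  FIRST(B)={a}  FIRST(C)={a,b,c}

Compute FOLLOW by fixpoint:
FOLLOW(S) := {$}
pass 1:
  A→A c: FOLLOW(A) ⊇ FIRST(c) = {c}; new: +{c}
  A→C S: FOLLOW(C) ⊇ FIRST(S) = {a,b,c}; new: +{a,b,c}
  A→C S: FOLLOW(S) ⊇ FOLLOW(A) ⊇ {c}; new: +{c}
  C→S: FOLLOW(S) ⊇ FOLLOW(C) ⊇ {a,b,c}; new: +{a,b}
  S→a C: FOLLOW(C) ⊇ FOLLOW(S) ⊇ {$,a,b,c}; new: +{$}
  S→b A: FOLLOW(A) ⊇ FOLLOW(S) ⊇ {$,a,b,c}; new: +{$,a,b}
  S→c B: FOLLOW(B) ⊇ FOLLOW(S) ⊇ {$,a,b,c}; new: +{$,a,b,c}
  S: {$,a,b,c}  A: {$,a,b,c}  B: {$,a,b,c}  C: {$,a,b,c}
pass 2: (stable)
  S: {$,a,b,c}  A: {$,a,b,c}  B: {$,a,b,c}  C: {$,a,b,c}

FOLLOW(C) = ["$", "a", "b", "c"]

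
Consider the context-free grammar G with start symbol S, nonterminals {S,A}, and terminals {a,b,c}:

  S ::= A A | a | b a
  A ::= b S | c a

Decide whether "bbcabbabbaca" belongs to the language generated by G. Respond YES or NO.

Convert to CNF:
  S -> A A | T0 T2 | a
  A -> T0 S | T1 T2
  T0 -> b
  T1 -> c
  T2 -> a

CYK fill:
  T[0,0] 'b' = {T0}  orig:{}
  T[1,1] 'b' = {T0}  orig:{}
  T[2,2] 'c' = {T1}  orig:{}
  T[3,3] 'a' = {S,T2}  orig:{S}
  T[4,4] 'b' = {T0}  orig:{}
  T[5,5] 'b' = {T0}  orig:{}
  T[6,6] 'a' = {S,T2}  orig:{S}
  T[7,7] 'b' = {T0}  orig:{}
  T[8,8] 'b' = {T0}  orig:{}
  T[9,9] 'a' = {S,T2}  orig:{S}
  T[10,10] 'c' = {T1}  orig:{}
  T[11,11] 'a' = {S,T2}  orig:{S}
  T[0,1] 'bb' = ∅
  T[1,2] 'bc' = ∅
  T[2,3] 'ca' = {A}
  T[3,4] 'ab' = ∅
  T[4,5] 'bb' = ∅
  T[5,6] 'ba' = {A,S}
  T[6,7] 'ab' = ∅
  T[7,8] 'bb' = ∅
  T[8,9] 'ba' = {A,S}
  T[9,10] 'ac' = ∅
  T[10,11] 'ca' = {A}
  T[0,2] 'bbc' = ∅
  T[1,3] 'bca' = ∅
  T[2,4] 'cab' = ∅
  T[3,5] 'abb' = ∅
  T[4,6] 'bba' = {A}
  T[5,7] 'bab' = ∅
  T[6,8] 'abb' = ∅
  T[7,9] 'bba' = {A}
  T[8,10] 'bac' = ∅
  T[9,11] 'aca' = ∅
  T[0,3] 'bbca' = ∅
  T[1,4] 'bcab' = ∅
  T[2,5] 'cabb' = ∅
  T[3,6] 'abba' = ∅
  T[4,7] 'bbab' = ∅
  T[5,8] 'babb' = ∅
  T[6,9] 'abba' = ∅
  T[7,10] 'bbac' = ∅
  T[8,11] 'baca' = {S}
  T[0,4] 'bbcab' = ∅
  T[1,5] 'bcabb' = ∅
  T[2,6] 'cabba' = {S}
  T[3,7] 'abbab' = ∅
  T[4,8] 'bbabb' = ∅
  T[5,9] 'babba' = {S}
  T[6,10] 'abbac' = ∅
  T[7,11] 'bbaca' = {A,S}
  T[0,5] 'bbcabb' = ∅
  T[1,6] 'bcabba' = {A}
  T[2,7] 'cabbab' = ∅
  T[3,8] 'abbabb' = ∅
  T[4,9] 'bbabba' = {A,S}
  T[5,10] 'babbac' = ∅
  T[6,11] 'abbaca' = ∅
  T[0,6] 'bbcabba' = ∅
  T[1,7] 'bcabbab' = ∅
  T[2,8] 'cabbabb' = ∅
  T[3,9] 'abbabba' = ∅
  T[4,10] 'bbabbac' = ∅
  T[5,11] 'babbaca' = {S}
  T[0,7] 'bbcabbab' = ∅
  T[1,8] 'bcabbabb' = ∅
  T[2,9] 'cabbabba' = {S}
  T[3,10] 'abbabbac' = ∅
  T[4,11] 'bbabbaca' = {A,S}
  T[0,8] 'bbcabbabb' = ∅
  T[1,9] 'bcabbabba' = {A,S}
  T[2,10] 'cabbabbac' = ∅
  T[3,11] 'abbabbaca' = ∅
  T[0,9] 'bbcabbabba' = {A}
  T[1,10] 'bcabbabbac' = ∅
  T[2,11] 'cabbabbaca' = {S}
  T[0,10] 'bbcabbabbac' = ∅
  T[1,11] 'bcabbabbaca' = {A,S}
  T[0,11] 'bbcabbabbaca' = {A,S}

S ∈ T[0,11] ⇒ YES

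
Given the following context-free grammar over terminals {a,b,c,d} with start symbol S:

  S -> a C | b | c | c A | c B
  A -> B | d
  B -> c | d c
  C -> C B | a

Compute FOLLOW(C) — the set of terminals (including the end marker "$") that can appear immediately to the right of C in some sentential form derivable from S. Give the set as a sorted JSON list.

FIRST sets, iterate to fixpoint:
iter 1:
  A via A→d: +{d}
  B via B→c: +{c}
  B via B→d c: +{d}
  C via C→a: +{a}
  S via S→a C: +{a}
  S via S→b: +{b}
  S via S→c: +{c}
  S: {a,b,c}  A: {d}  B: {c,d}  C: {a}
iter 2:
  A via A→B: +{c}
  S: {a,b,c}  A: {c,d}  B: {c,d}  C: {a}
iter 3: (stable)
  S: {a,b,c}  A: {c,d}  B: {c,d}  C: {a}

FOLLOW sets:
initialize: $ ∈ FOLLOW(S)
round 1:
  C→C B: FOLLOW(C) ⊇ FIRST(B) = {c,d}; new: +{c,d}
  C→C B: FOLLOW(B) ⊇ FOLLOW(C) ⊇ {c,d}; new: +{c,d}
  S→a C: FOLLOW(C) ⊇ FOLLOW(S) ⊇ {$}; new: +{$}
  S→c A: FOLLOW(A) ⊇ FOLLOW(S) ⊇ {$}; new: +{$}
  S→c B: FOLLOW(B) ⊇ FOLLOW(S) ⊇ {$}; new: +{$}
  S: {$}  A: {$}  B: {$,c,d}  C: {$,c,d}
round 2: done
  S: {$}  A: {$}  B: {$,c,d}  C: {$,c,d}

FOLLOW(C) = ["$", "c", "d"]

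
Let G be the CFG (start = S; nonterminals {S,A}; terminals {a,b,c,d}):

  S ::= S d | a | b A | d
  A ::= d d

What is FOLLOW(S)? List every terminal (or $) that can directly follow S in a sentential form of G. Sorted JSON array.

Compute FIRST by fixpoint:
round 1:
  A via A→d d: +{d}
  S via S→a: +{a}
  S via S→b A: +{b}
  S via S→d: +{d}
  FIRST(S)={a,b,d}  FIRST(A)={d}
round 2: — fixpoint
  FIRST(S)={a,b,d}  FIRST(A)={d}

FOLLOW iteration:
initialize: $ ∈ FOLLOW(S)
pass 1:
  S→S d: FOLLOW(S) ⊇ FIRST(d) = {d}; new: +{d}
  S→b A: FOLLOW(A) ⊇ FOLLOW(S) ⊇ {$,d}; new: +{$,d}
  FOLLOW(S)={$,d}  FOLLOW(A)={$,d}
pass 2: (no change)
  FOLLOW(S)={$,d}  FOLLOW(A)={$,d}

FOLLOW(S) = ["$", "d"]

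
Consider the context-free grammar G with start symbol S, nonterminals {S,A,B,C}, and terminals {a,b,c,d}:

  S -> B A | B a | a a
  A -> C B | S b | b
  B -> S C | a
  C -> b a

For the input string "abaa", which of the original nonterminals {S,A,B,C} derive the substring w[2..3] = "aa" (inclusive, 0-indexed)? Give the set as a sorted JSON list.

CNF form of G:
  S -> B A | B T1 | T1 T1
  A -> C B | S T0 | b
  B -> S C | a
  C -> T0 T1
  T0 -> b
  T1 -> a

CYK fill — only the sub-triangle for w[2..3]:
  cell(2,2) a: {B,T1}  orig:{B}
  cell(3,3) a: {B,T1}  orig:{B}
  cell(2,3) aa: {S}

Original NTs in T[2,3] deriving "aa": ["S"]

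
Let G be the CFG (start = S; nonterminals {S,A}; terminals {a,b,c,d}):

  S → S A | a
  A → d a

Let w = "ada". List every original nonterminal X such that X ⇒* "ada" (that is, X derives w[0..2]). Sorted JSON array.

Convert to CNF:
  S -> S A | a
  A -> T0 T1
  T0 -> d
  T1 -> a

CYK table (by increasing span) — only the sub-triangle for w[0..2]:
  cell(0,0) a: {S,T1}  orig:{S}
  cell(1,1) d: {T0}  orig:{}
  cell(2,2) a: {S,T1}  orig:{S}
  cell(0,1) ad: ∅
  cell(1,2) da: {A}
  cell(0,2) ada: {S}

Original NTs in T[0,2] deriving "ada": ["S"]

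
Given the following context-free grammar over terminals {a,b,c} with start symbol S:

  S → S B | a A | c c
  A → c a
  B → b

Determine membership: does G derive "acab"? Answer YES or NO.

Convert to CNF:
  S -> S B | T0 T0 | T1 A
  A -> T0 T1
  B -> b
  T0 -> c
  T1 -> a

CYK fill:
  cell(0,0) a: {T1}  orig:{}
  cell(1,1) c: {T0}  orig:{}
  cell(2,2) a: {T1}  orig:{}
  cell(3,3) b: {B}
  cell(0,1) ac: ∅
  cell(1,2) ca: {A}
  cell(2,3) ab: ∅
  cell(0,2) aca: {S}
  cell(1,3) cab: ∅
  cell(0,3) acab: {S}

S ∈ T[0,3] ⇒ YES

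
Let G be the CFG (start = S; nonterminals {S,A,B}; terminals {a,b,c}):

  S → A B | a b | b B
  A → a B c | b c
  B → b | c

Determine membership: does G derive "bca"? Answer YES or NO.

CNF form of G:
  S -> A B | T0 T2 | T2 B
  A -> T0 X3 | T2 T1
  B -> b | c
  T0 -> a
  T1 -> c
  T2 -> b
  X3 -> B T1

CYK fill:
  cell(0,0) b: {B,T2}  orig:{B}
  cell(1,1) c: {B,T1}  orig:{B}
  cell(2,2) a: {T0}  orig:{}
  cell(0,1) bc: {A,S,X3}  orig:{A,S}
  cell(1,2) ca: ∅
  cell(0,2) bca: ∅

S ∉ T[0,2] ⇒ NO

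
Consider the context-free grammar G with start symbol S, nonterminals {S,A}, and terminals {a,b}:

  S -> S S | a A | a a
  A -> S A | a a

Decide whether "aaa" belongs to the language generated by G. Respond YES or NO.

CNF form of G:
  S -> S S | T0 A | T0 T0
  A -> S A | T0 T0
  T0 -> a

CYK fill:
  [0..0]={T0}  "a"  orig:{}
  [1..1]={T0}  "a"  orig:{}
  [2..2]={T0}  "a"  orig:{}
  [0..1]={A,S}  "aa"
  [1..2]={A,S}  "aa"
  [0..2]={S}  "aaa"

S ∈ T[0,2] ⇒ YES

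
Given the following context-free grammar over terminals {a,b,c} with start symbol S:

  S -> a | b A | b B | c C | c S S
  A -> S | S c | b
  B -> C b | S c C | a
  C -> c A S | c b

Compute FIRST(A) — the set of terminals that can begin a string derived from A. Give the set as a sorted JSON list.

FIRST sets, iterate to fixpoint:
iter 1:
  A via A→b: +{b}
  B via B→a: +{a}
  C via C→c A S: +{c}
  S via S→a: +{a}
  S via S→b A: +{b}
  S via S→c C: +{c}
  FIRST(S)={a,b,c}  FIRST(A)={b}  FIRST(B)={a}  FIRST(C)={c}
iter 2:
  A via A→S: +{a,c}
  B via B→C b: +{c}
  B via B→S c C: +{b}
  FIRST(S)={a,b,c}  FIRST(A)={a,b,c}  FIRST(B)={a,b,c}  FIRST(C)={c}
iter 3: done
  FIRST(S)={a,b,c}  FIRST(A)={a,b,c}  FIRST(B)={a,b,c}  FIRST(C)={c}

FIRST(A) = ["a", "b", "c"]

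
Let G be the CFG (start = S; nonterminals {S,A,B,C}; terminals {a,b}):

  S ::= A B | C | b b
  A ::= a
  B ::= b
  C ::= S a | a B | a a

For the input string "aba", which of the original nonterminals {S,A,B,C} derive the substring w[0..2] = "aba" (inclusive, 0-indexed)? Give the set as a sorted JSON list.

Convert to CNF:
  S -> A B | S T0 | T0 B | T0 T0 | T1 T1
  A -> a
  B -> b
  C -> S T0 | T0 B | T0 T0
  T0 -> a
  T1 -> b

CYK fill, restricted to cells inside w[0..2]:
  cell(0,0) a: {A,T0}  orig:{A}
  cell(1,1) b: {B,T1}  orig:{B}
  cell(2,2) a: {A,T0}  orig:{A}
  cell(0,1) ab: {C,S}
  cell(1,2) ba: ∅
  cell(0,2) aba: {C,S}

Original NTs in T[0,2] deriving "aba": ["C", "S"]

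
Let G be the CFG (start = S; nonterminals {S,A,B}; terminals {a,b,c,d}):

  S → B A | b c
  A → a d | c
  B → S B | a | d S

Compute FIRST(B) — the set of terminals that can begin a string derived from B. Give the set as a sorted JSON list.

Compute FIRST by fixpoint:
iter 1:
  A via A→a d: +{a}
  A via A→c: +{c}
  B via B→a: +{a}
  B via B→d S: +{d}
  S via S→B A: +{a,d}
  S via S→b c: +{b}
  S: {a,b,d}  A: {a,c}  B: {a,d}
iter 2:
  B via B→S B: +{b}
  S: {a,b,d}  A: {a,c}  B: {a,b,d}
iter 3: (no change)
  S: {a,b,d}  A: {a,c}  B: {a,b,d}

FIRST(B) = ["a", "b", "d"]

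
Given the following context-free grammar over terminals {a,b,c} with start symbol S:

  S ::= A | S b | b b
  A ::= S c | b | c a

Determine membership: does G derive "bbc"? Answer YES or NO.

Convert to CNF:
  S -> S T0 | S T2 | T0 T1 | T2 T2 | b
  A -> S T0 | T0 T1 | b
  T0 -> c
  T1 -> a
  T2 -> b

Fill CYK table bottom-up:
  T[0,0] 'b' = {A,S,T2}  orig:{A,S}
  T[1,1] 'b' = {A,S,T2}  orig:{A,S}
  T[2,2] 'c' = {T0}  orig:{}
  T[0,1] 'bb' = {S}
  T[1,2] 'bc' = {A,S}
  T[0,2] 'bbc' = {A,S}

S ∈ T[0,2] ⇒ YES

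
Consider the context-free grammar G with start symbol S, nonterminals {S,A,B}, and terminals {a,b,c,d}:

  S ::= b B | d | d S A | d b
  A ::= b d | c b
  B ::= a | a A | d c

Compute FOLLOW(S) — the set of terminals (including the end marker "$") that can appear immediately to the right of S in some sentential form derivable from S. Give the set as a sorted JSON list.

FIRST iteration:
[1]
  A via A→b d: +{b}
  A via A→c b: +{c}
  B via B→a: +{a}
  B via B→d c: +{d}
  S via S→b B: +{b}
  S via S→d: +{d}
  FIRST[S]={b,d}  FIRST[A]={b,c}  FIRST[B]={a,d}
[2] done
  FIRST[S]={b,d}  FIRST[A]={b,c}  FIRST[B]={a,d}

Compute FOLLOW by fixpoint:
FOLLOW(S) := {$}
round 1:
  S→b B: FOLLOW(B) ⊇ FOLLOW(S) ⊇ {$}; new: +{$}
  S→d S A: FOLLOW(S) ⊇ FIRST(A) = {b,c}; new: +{b,c}
  S→d S A: FOLLOW(A) ⊇ FOLLOW(S) ⊇ {$,b,c}; new: +{$,b,c}
  FOLLOW[S]={$,b,c}  FOLLOW[A]={$,b,c}  FOLLOW[B]={$}
round 2:
  S→b B: FOLLOW(B) ⊇ FOLLOW(S) ⊇ {$,b,c}; new: +{b,c}
  FOLLOW[S]={$,b,c}  FOLLOW[A]={$,b,c}  FOLLOW[B]={$,b,c}
round 3: (no change)
  FOLLOW[S]={$,b,c}  FOLLOW[A]={$,b,c}  FOLLOW[B]={$,b,c}

FOLLOW(S) = ["$", "b", "c"]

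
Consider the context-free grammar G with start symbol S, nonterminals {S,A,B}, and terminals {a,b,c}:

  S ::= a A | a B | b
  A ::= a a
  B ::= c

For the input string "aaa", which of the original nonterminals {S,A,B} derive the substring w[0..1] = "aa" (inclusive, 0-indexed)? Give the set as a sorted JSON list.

Convert to CNF:
  S -> T0 A | T0 B | b
  A -> T0 T0
  B -> c
  T0 -> a

Fill CYK table bottom-up — only the sub-triangle for w[0..1]:
  T[0,0] 'a' = {T0}  orig:{}
  T[1,1] 'a' = {T0}  orig:{}
  T[0,1] 'aa' = {A}

Original NTs in T[0,1] deriving "aa": ["A"]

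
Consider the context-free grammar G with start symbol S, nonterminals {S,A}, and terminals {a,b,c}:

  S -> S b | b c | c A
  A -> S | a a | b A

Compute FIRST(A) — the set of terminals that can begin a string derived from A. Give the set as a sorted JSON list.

FIRST iteration:
iter 1:
  A via A→a a: +{a}
  A via A→b A: +{b}
  S via S→b c: +{b}
  S via S→c A: +{c}
  FIRST(S)={b,c}  FIRST(A)={a,b}
iter 2:
  A via A→S: +{c}
  FIRST(S)={b,c}  FIRST(A)={a,b,c}
iter 3: done
  FIRST(S)={b,c}  FIRST(A)={a,b,c}

FIRST(A) = ["a", "b", "c"]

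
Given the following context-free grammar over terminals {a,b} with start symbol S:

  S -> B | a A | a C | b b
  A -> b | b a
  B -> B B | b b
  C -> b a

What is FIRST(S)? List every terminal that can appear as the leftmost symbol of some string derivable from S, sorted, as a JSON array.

FIRST iteration:
pass 1:
  A via A→b: +{b}
  B via B→b b: +{b}
  C via C→b a: +{b}
  S via S→B: +{b}
  S via S→a A: +{a}
  S: {a,b}  A: {b}  B: {b}  C: {b}
pass 2: (no change)
  S: {a,b}  A: {b}  B: {b}  C: {b}

FIRST(S) = ["a", "b"]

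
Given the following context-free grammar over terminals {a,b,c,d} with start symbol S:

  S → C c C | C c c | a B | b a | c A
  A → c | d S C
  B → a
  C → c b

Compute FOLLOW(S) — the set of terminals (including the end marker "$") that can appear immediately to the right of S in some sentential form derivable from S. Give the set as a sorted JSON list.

Compute FIRST by fixpoint:
pass 1:
  A via A→c: +{c}
  A via A→d S C: +{d}
  B via B→a: +{a}
  C via C→c b: +{c}
  S via S→C c C: +{c}
  S via S→a B: +{a}
  S via S→b a: +{b}
  FIRST[S]={a,b,c}  FIRST[A]={c,d}  FIRST[B]={a}  FIRST[C]={c}
pass 2: done
  FIRST[S]={a,b,c}  FIRST[A]={c,d}  FIRST[B]={a}  FIRST[C]={c}

FOLLOW iteration:
initialize: $ ∈ FOLLOW(S)
iter 1:
  A→d S C: FOLLOW(S) ⊇ FIRST(C) = {c}; new: +{c}
  S→C c C: FOLLOW(C) ⊇ FIRST(c) = {c}; new: +{c}
  S→C c C: FOLLOW(C) ⊇ FOLLOW(S) ⊇ {$,c}; new: +{$}
  S→a B: FOLLOW(B) ⊇ FOLLOW(S) ⊇ {$,c}; new: +{$,c}
  S→c A: FOLLOW(A) ⊇ FOLLOW(S) ⊇ {$,c}; new: +{$,c}
  FOLLOW[S]={$,c}  FOLLOW[A]={$,c}  FOLLOW[B]={$,c}  FOLLOW[C]={$,c}
iter 2: (no change)
  FOLLOW[S]={$,c}  FOLLOW[A]={$,c}  FOLLOW[B]={$,c}  FOLLOW[C]={$,c}

FOLLOW(S) = ["$", "c"]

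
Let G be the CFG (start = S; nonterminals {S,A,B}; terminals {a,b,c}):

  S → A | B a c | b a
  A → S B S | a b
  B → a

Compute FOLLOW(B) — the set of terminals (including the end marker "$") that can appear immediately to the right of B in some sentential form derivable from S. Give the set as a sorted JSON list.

FIRST sets, iterate to fixpoint:
iter 1:
  A via A→a b: +{a}
  B via B→a: +{a}
  S via S→A: +{a}
  S via S→b a: +{b}
  FIRST[S]={a,b}  FIRST[A]={a}  FIRST[B]={a}
iter 2:
  A via A→S B S: +{b}
  FIRST[S]={a,b}  FIRST[A]={a,b}  FIRST[B]={a}
iter 3: (no change)
  FIRST[S]={a,b}  FIRST[A]={a,b}  FIRST[B]={a}

FOLLOW iteration:
initialize: $ ∈ FOLLOW(S)
[1]
  A→S B S: FOLLOW(S) ⊇ FIRST(B) = {a}; new: +{a}
  A→S B S: FOLLOW(B) ⊇ FIRST(S) = {a,b}; new: +{a,b}
  S→A: FOLLOW(A) ⊇ FOLLOW(S) ⊇ {$,a}; new: +{$,a}
  FOLLOW(S)={$,a}  FOLLOW(A)={$,a}  FOLLOW(B)={a,b}
[2] — fixpoint
  FOLLOW(S)={$,a}  FOLLOW(A)={$,a}  FOLLOW(B)={a,b}

FOLLOW(B) = ["a", "b"]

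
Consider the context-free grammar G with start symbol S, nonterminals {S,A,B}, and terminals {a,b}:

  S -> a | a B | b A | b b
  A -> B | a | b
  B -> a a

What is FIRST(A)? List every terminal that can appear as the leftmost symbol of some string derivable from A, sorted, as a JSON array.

Compute FIRST by fixpoint:
round 1:
  A via A→a: +{a}
  A via A→b: +{b}
  B via B→a a: +{a}
  S via S→a: +{a}
  S via S→b A: +{b}
  FIRST(S)={a,b}  FIRST(A)={a,b}  FIRST(B)={a}
round 2: done
  FIRST(S)={a,b}  FIRST(A)={a,b}  FIRST(B)={a}

FIRST(A) = ["a", "b"]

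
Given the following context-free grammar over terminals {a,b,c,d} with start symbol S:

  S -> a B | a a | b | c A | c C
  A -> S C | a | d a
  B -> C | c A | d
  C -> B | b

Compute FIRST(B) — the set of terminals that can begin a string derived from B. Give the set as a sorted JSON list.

FIRST iteration:
[1]
  A via A→a: +{a}
  A via A→d a: +{d}
  B via B→c A: +{c}
  B via B→d: +{d}
  C via C→B: +{c,d}
  C via C→b: +{b}
  S via S→a B: +{a}
  S via S→b: +{b}
  S via S→c A: +{c}
  S: {a,b,c}  A: {a,d}  B: {c,d}  C: {b,c,d}
[2]
  A via A→S C: +{b,c}
  B via B→C: +{b}
  S: {a,b,c}  A: {a,b,c,d}  B: {b,c,d}  C: {b,c,d}
[3] — fixpoint
  S: {a,b,c}  A: {a,b,c,d}  B: {b,c,d}  C: {b,c,d}

FIRST(B) = ["b", "c", "d"]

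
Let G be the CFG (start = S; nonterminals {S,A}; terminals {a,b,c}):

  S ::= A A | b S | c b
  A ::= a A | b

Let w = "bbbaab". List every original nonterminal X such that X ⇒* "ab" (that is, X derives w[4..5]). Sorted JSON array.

Convert to CNF:
  S -> A A | T1 S | T2 T1
  A -> T0 A | b
  T0 -> a
  T1 -> b
  T2 -> c

CYK fill — only the sub-triangle for w[4..5]:
  T[4,4] 'a' = {T0}  orig:{}
  T[5,5] 'b' = {A,T1}  orig:{A}
  T[4,5] 'ab' = {A}

Original NTs in T[4,5] deriving "ab": ["A"]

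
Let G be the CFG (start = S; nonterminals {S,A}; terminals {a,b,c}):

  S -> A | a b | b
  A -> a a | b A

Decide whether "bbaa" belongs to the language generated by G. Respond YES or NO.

Convert to CNF:
  S -> T0 T0 | T0 T1 | T1 A | b
  A -> T0 T0 | T1 A
  T0 -> a
  T1 -> b

Fill CYK table bottom-up:
  cell(0,0) b: {S,T1}  orig:{S}
  cell(1,1) b: {S,T1}  orig:{S}
  cell(2,2) a: {T0}  orig:{}
  cell(3,3) a: {T0}  orig:{}
  cell(0,1) bb: ∅
  cell(1,2) ba: ∅
  cell(2,3) aa: {A,S}
  cell(0,2) bba: ∅
  cell(1,3) baa: {A,S}
  cell(0,3) bbaa: {A,S}

S ∈ T[0,3] ⇒ YES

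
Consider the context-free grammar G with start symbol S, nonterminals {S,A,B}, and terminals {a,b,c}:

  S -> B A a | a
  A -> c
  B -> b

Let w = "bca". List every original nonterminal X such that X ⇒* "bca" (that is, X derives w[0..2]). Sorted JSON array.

CNF form of G:
  S -> B X1 | a
  A -> c
  B -> b
  T0 -> a
  X1 -> A T0

CYK fill, restricted to cells inside w[0..2]:
  [0..0]={B}  "b"
  [1..1]={A}  "c"
  [2..2]={S,T0}  "a"  orig:{S}
  [0..1]=∅  "bc"
  [1..2]={X1}  "ca"  orig:{}
  [0..2]={S}  "bca"

Original NTs in T[0,2] deriving "bca": ["S"]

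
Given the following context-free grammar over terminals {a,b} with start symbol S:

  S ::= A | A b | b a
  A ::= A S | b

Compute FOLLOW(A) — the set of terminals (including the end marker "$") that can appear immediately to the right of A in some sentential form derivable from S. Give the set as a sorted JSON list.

FIRST sets, iterate to fixpoint:
pass 1:
  A via A→b: +{b}
  S via S→A: +{b}
  S: {b}  A: {b}
pass 2: (stable)
  S: {b}  A: {b}

FOLLOW iteration:
seed FOLLOW(S) with $
[1]
  A→A S: FOLLOW(A) ⊇ FIRST(S) = {b}; new: +{b}
  A→A S: FOLLOW(S) ⊇ FOLLOW(A) ⊇ {b}; new: +{b}
  S→A: FOLLOW(A) ⊇ FOLLOW(S) ⊇ {$,b}; new: +{$}
  FOLLOW[S]={$,b}  FOLLOW[A]={$,b}
[2] (no change)
  FOLLOW[S]={$,b}  FOLLOW[A]={$,b}

FOLLOW(A) = ["$", "b"]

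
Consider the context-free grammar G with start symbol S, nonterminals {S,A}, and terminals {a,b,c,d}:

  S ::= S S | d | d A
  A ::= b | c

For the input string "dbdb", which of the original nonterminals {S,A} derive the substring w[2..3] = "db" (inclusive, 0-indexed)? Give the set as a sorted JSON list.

CNF form of G:
  S -> S S | T0 A | d
  A -> b | c
  T0 -> d

CYK table (by increasing span), restricted to cells inside w[2..3]:
  T[2,2] 'd' = {S,T0}  orig:{S}
  T[3,3] 'b' = {A}
  T[2,3] 'db' = {S}

Original NTs in T[2,3] deriving "db": ["S"]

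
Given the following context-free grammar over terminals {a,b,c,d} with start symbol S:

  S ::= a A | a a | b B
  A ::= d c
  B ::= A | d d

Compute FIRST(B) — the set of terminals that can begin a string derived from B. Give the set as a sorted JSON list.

FIRST sets, iterate to fixpoint:
round 1:
  A via A→d c: +{d}
  B via B→A: +{d}
  S via S→a A: +{a}
  S via S→b B: +{b}
  FIRST(S)={a,b}  FIRST(A)={d}  FIRST(B)={d}
round 2: done
  FIRST(S)={a,b}  FIRST(A)={d}  FIRST(B)={d}

FIRST(B) = ["d"]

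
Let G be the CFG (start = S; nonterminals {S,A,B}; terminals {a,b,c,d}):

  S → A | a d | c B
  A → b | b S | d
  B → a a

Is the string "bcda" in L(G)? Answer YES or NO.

CNF form of G:
  S -> T0 S | T1 T2 | T3 B | b | d
  A -> T0 S | b | d
  B -> T1 T1
  T0 -> b
  T1 -> a
  T2 -> d
  T3 -> c

CYK table (by increasing span):
  [0..0]={A,S,T0}  "b"  orig:{A,S}
  [1..1]={T3}  "c"  orig:{}
  [2..2]={A,S,T2}  "d"  orig:{A,S}
  [3..3]={T1}  "a"  orig:{}
  [0..1]=∅  "bc"
  [1..2]=∅  "cd"
  [2..3]=∅  "da"
  [0..2]=∅  "bcd"
  [1..3]=∅  "cda"
  [0..3]=∅  "bcda"

S ∉ T[0,3] ⇒ NO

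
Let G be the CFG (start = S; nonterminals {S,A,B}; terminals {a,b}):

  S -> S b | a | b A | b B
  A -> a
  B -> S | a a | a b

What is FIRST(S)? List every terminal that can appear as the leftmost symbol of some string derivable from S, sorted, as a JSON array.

Compute FIRST by fixpoint:
round 1:
  A via A→a: +{a}
  B via B→a a: +{a}
  S via S→a: +{a}
  S via S→b A: +{b}
  FIRST[S]={a,b}  FIRST[A]={a}  FIRST[B]={a}
round 2:
  B via B→S: +{b}
  FIRST[S]={a,b}  FIRST[A]={a}  FIRST[B]={a,b}
round 3: (no change)
  FIRST[S]={a,b}  FIRST[A]={a}  FIRST[B]={a,b}

FIRST(S) = ["a", "b"]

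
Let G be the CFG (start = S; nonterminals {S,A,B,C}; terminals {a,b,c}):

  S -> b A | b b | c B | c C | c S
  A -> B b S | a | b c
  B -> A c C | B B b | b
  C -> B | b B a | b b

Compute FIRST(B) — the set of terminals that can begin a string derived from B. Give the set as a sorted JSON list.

FIRST sets, iterate to fixpoint:
[1]
  A via A→a: +{a}
  A via A→b c: +{b}
  B via B→A c C: +{a,b}
  C via C→B: +{a,b}
  S via S→b A: +{b}
  S via S→c B: +{c}
  S: {b,c}  A: {a,b}  B: {a,b}  C: {a,b}
[2] (no change)
  S: {b,c}  A: {a,b}  B: {a,b}  C: {a,b}

FIRST(B) = ["a", "b"]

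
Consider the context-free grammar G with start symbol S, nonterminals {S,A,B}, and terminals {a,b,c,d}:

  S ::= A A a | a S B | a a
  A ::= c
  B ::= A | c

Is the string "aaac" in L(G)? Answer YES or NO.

CNF form of G:
  S -> A X1 | T0 T0 | T0 X2
  A -> c
  B -> c
  T0 -> a
  X1 -> A T0
  X2 -> S B

CYK table (by increasing span):
  [0..0]={T0}  "a"  orig:{}
  [1..1]={T0}  "a"  orig:{}
  [2..2]={T0}  "a"  orig:{}
  [3..3]={A,B}  "c"
  [0..1]={S}  "aa"
  [1..2]={S}  "aa"
  [2..3]=∅  "ac"
  [0..2]=∅  "aaa"
  [1..3]={X2}  "aac"  orig:{}
  [0..3]={S}  "aaac"

S ∈ T[0,3] ⇒ YES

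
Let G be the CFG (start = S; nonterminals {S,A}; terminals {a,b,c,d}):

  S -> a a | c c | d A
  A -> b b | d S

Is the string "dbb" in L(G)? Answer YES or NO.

Convert to CNF:
  S -> T1 A | T2 T2 | T3 T3
  A -> T0 T0 | T1 S
  T0 -> b
  T1 -> d
  T2 -> a
  T3 -> c

CYK table (by increasing span):
  [0..0]={T1}  "d"  orig:{}
  [1..1]={T0}  "b"  orig:{}
  [2..2]={T0}  "b"  orig:{}
  [0..1]=∅  "db"
  [1..2]={A}  "bb"
  [0..2]={S}  "dbb"

S ∈ T[0,2] ⇒ YES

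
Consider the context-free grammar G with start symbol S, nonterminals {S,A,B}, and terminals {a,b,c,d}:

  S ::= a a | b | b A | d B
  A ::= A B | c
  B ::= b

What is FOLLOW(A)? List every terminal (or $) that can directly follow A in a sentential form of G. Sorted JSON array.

Compute FIRST by fixpoint:
pass 1:
  A via A→c: +{c}
  B via B→b: +{b}
  S via S→a a: +{a}
  S via S→b: +{b}
  S via S→d B: +{d}
  S: {a,b,d}  A: {c}  B: {b}
pass 2: (no change)
  S: {a,b,d}  A: {c}  B: {b}

Compute FOLLOW by fixpoint:
FOLLOW(S) := {$}
round 1:
  A→A B: FOLLOW(A) ⊇ FIRST(B) = {b}; new: +{b}
  A→A B: FOLLOW(B) ⊇ FOLLOW(A) ⊇ {b}; new: +{b}
  S→b A: FOLLOW(A) ⊇ FOLLOW(S) ⊇ {$}; new: +{$}
  S→d B: FOLLOW(B) ⊇ FOLLOW(S) ⊇ {$}; new: +{$}
  S: {$}  A: {$,b}  B: {$,b}
round 2: done
  S: {$}  A: {$,b}  B: {$,b}

FOLLOW(A) = ["$", "b"]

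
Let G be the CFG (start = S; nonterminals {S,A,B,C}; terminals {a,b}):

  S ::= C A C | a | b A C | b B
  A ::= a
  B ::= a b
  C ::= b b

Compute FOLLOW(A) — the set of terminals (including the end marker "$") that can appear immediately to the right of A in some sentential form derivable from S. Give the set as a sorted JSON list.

FIRST sets, iterate to fixpoint:
round 1:
  A via A→a: +{a}
  B via B→a b: +{a}
  C via C→b b: +{b}
  S via S→C A C: +{b}
  S via S→a: +{a}
  S: {a,b}  A: {a}  B: {a}  C: {b}
round 2: — fixpoint
  S: {a,b}  A: {a}  B: {a}  C: {b}

FOLLOW sets:
FOLLOW(S) := {$}
[1]
  S→C A C: FOLLOW(C) ⊇ FIRST(A) = {a}; new: +{a}
  S→C A C: FOLLOW(A) ⊇ FIRST(C) = {b}; new: +{b}
  S→C A C: FOLLOW(C) ⊇ FOLLOW(S) ⊇ {$}; new: +{$}
  S→b B: FOLLOW(B) ⊇ FOLLOW(S) ⊇ {$}; new: +{$}
  S: {$}  A: {b}  B: {$}  C: {$,a}
[2] done
  S: {$}  A: {b}  B: {$}  C: {$,a}

FOLLOW(A) = ["b"]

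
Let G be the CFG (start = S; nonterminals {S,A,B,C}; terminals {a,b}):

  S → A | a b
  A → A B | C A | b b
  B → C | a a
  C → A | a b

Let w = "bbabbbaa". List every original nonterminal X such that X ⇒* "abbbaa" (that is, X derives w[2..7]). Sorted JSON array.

CNF form of G:
  S -> A B | C A | T0 T0 | T1 T0
  A -> A B | C A | T0 T0
  B -> A B | C A | T0 T0 | T1 T0 | T1 T1
  C -> A B | C A | T0 T0 | T1 T0
  T0 -> b
  T1 -> a

CYK fill — only the sub-triangle for w[2..7]:
  [2..2]={T1}  "a"  orig:{}
  [3..3]={T0}  "b"  orig:{}
  [4..4]={T0}  "b"  orig:{}
  [5..5]={T0}  "b"  orig:{}
  [6..6]={T1}  "a"  orig:{}
  [7..7]={T1}  "a"  orig:{}
  [2..3]={B,C,S}  "ab"
  [3..4]={A,B,C,S}  "bb"
  [4..5]={A,B,C,S}  "bb"
  [5..6]=∅  "ba"
  [6..7]={B}  "aa"
  [2..4]=∅  "abb"
  [3..5]=∅  "bbb"
  [4..6]=∅  "bba"
  [5..7]=∅  "baa"
  [2..5]={A,B,C,S}  "abbb"
  [3..6]=∅  "bbba"
  [4..7]={A,B,C,S}  "bbaa"
  [2..6]=∅  "abbba"
  [3..7]=∅  "bbbaa"
  [2..7]={A,B,C,S}  "abbbaa"

Original NTs in T[2,7] deriving "abbbaa": ["A", "B", "C", "S"]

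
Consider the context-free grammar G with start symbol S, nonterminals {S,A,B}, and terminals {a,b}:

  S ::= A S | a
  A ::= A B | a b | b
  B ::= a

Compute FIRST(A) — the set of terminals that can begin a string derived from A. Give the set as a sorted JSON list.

Compute FIRST by fixpoint:
round 1:
  A via A→a b: +{a}
  A via A→b: +{b}
  B via B→a: +{a}
  S via S→A S: +{a,b}
  S: {a,b}  A: {a,b}  B: {a}
round 2: done
  S: {a,b}  A: {a,b}  B: {a}

FIRST(A) = ["a", "b"]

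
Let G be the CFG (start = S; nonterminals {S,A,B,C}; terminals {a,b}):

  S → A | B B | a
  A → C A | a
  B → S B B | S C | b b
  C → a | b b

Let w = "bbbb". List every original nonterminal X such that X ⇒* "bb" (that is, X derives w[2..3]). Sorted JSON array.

Convert to CNF:
  S -> B B | C A | a
  A -> C A | a
  B -> S C | S X1 | T0 T0
  C -> T0 T0 | a
  T0 -> b
  X1 -> B B

CYK fill, restricted to cells inside w[2..3]:
  T[2,2] 'b' = {T0}  orig:{}
  T[3,3] 'b' = {T0}  orig:{}
  T[2,3] 'bb' = {B,C}

Original NTs in T[2,3] deriving "bb": ["B", "C"]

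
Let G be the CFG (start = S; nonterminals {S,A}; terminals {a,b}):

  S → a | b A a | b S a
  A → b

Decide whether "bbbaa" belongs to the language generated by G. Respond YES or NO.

CNF form of G:
  S -> T0 X2 | T0 X3 | a
  A -> b
  T0 -> b
  T1 -> a
  X2 -> A T1
  X3 -> S T1

CYK table (by increasing span):
  T[0,0] 'b' = {A,T0}  orig:{A}
  T[1,1] 'b' = {A,T0}  orig:{A}
  T[2,2] 'b' = {A,T0}  orig:{A}
  T[3,3] 'a' = {S,T1}  orig:{S}
  T[4,4] 'a' = {S,T1}  orig:{S}
  T[0,1] 'bb' = ∅
  T[1,2] 'bb' = ∅
  T[2,3] 'ba' = {X2}  orig:{}
  T[3,4] 'aa' = {X3}  orig:{}
  T[0,2] 'bbb' = ∅
  T[1,3] 'bba' = {S}
  T[2,4] 'baa' = {S}
  T[0,3] 'bbba' = ∅
  T[1,4] 'bbaa' = {X3}  orig:{}
  T[0,4] 'bbbaa' = {S}

S ∈ T[0,4] ⇒ YES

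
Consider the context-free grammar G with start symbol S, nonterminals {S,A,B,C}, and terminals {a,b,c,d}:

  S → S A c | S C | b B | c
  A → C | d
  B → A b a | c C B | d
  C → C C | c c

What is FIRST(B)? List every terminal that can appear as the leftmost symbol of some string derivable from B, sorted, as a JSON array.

FIRST iteration:
iter 1:
  A via A→d: +{d}
  B via B→A b a: +{d}
  B via B→c C B: +{c}
  C via C→c c: +{c}
  S via S→b B: +{b}
  S via S→c: +{c}
  FIRST[S]={b,c}  FIRST[A]={d}  FIRST[B]={c,d}  FIRST[C]={c}
iter 2:
  A via A→C: +{c}
  FIRST[S]={b,c}  FIRST[A]={c,d}  FIRST[B]={c,d}  FIRST[C]={c}
iter 3: — fixpoint
  FIRST[S]={b,c}  FIRST[A]={c,d}  FIRST[B]={c,d}  FIRST[C]={c}

FIRST(B) = ["c", "d"]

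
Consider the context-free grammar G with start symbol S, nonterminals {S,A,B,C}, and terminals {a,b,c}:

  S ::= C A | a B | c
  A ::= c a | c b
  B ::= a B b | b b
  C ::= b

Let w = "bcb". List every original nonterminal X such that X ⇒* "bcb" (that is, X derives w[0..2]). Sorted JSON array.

CNF form of G:
  S -> C A | T1 B | c
  A -> T0 T1 | T0 T2
  B -> T1 X3 | T2 T2
  C -> b
  T0 -> c
  T1 -> a
  T2 -> b
  X3 -> B T2

CYK fill, restricted to cells inside w[0..2]:
  cell(0,0) b: {C,T2}  orig:{C}
  cell(1,1) c: {S,T0}  orig:{S}
  cell(2,2) b: {C,T2}  orig:{C}
  cell(0,1) bc: ∅
  cell(1,2) cb: {A}
  cell(0,2) bcb: {S}

Original NTs in T[0,2] deriving "bcb": ["S"]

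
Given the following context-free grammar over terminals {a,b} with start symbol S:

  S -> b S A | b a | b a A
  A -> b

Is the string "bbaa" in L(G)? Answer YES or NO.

CNF form of G:
  S -> T0 T1 | T0 X2 | T0 X3
  A -> b
  T0 -> b
  T1 -> a
  X2 -> S A
  X3 -> T1 A

CYK table (by increasing span):
  T[0,0] 'b' = {A,T0}  orig:{A}
  T[1,1] 'b' = {A,T0}  orig:{A}
  T[2,2] 'a' = {T1}  orig:{}
  T[3,3] 'a' = {T1}  orig:{}
  T[0,1] 'bb' = ∅
  T[1,2] 'ba' = {S}
  T[2,3] 'aa' = ∅
  T[0,2] 'bba' = ∅
  T[1,3] 'baa' = ∅
  T[0,3] 'bbaa' = ∅

S ∉ T[0,3] ⇒ NO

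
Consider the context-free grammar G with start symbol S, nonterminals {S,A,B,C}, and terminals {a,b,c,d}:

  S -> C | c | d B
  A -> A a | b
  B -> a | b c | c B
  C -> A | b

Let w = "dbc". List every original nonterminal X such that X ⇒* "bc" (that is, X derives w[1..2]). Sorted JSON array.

CNF form of G:
  S -> A T0 | T3 B | b | c
  A -> A T0 | b
  B -> T1 T2 | T2 B | a
  C -> A T0 | b
  T0 -> a
  T1 -> b
  T2 -> c
  T3 -> d

CYK table (by increasing span) (cells [i..j] with 1 ≤ i ≤ j ≤ 2 only):
  T[1,1] 'b' = {A,C,S,T1}  orig:{A,C,S}
  T[2,2] 'c' = {S,T2}  orig:{S}
  T[1,2] 'bc' = {B}

Original NTs in T[1,2] deriving "bc": ["B"]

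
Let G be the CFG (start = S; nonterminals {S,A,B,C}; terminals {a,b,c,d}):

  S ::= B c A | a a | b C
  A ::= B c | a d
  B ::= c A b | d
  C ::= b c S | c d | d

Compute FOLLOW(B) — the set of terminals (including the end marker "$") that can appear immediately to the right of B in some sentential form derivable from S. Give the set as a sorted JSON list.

FIRST iteration:
iter 1:
  A via A→a d: +{a}
  B via B→c A b: +{c}
  B via B→d: +{d}
  C via C→b c S: +{b}
  C via C→c d: +{c}
  C via C→d: +{d}
  S via S→B c A: +{c,d}
  S via S→a a: +{a}
  S via S→b C: +{b}
  S: {a,b,c,d}  A: {a}  B: {c,d}  C: {b,c,d}
iter 2:
  A via A→B c: +{c,d}
  S: {a,b,c,d}  A: {a,c,d}  B: {c,d}  C: {b,c,d}
iter 3: — fixpoint
  S: {a,b,c,d}  A: {a,c,d}  B: {c,d}  C: {b,c,d}

Compute FOLLOW by fixpoint:
seed FOLLOW(S) with $
pass 1:
  A→B c: FOLLOW(B) ⊇ FIRST(c) = {c}; new: +{c}
  B→c A b: FOLLOW(A) ⊇ FIRST(b) = {b}; new: +{b}
  S→B c A: FOLLOW(A) ⊇ FOLLOW(S) ⊇ {$}; new: +{$}
  S→b C: FOLLOW(C) ⊇ FOLLOW(S) ⊇ {$}; new: +{$}
  FOLLOW[S]={$}  FOLLOW[A]={$,b}  FOLLOW[B]={c}  FOLLOW[C]={$}
pass 2: done
  FOLLOW[S]={$}  FOLLOW[A]={$,b}  FOLLOW[B]={c}  FOLLOW[C]={$}

FOLLOW(B) = ["c"]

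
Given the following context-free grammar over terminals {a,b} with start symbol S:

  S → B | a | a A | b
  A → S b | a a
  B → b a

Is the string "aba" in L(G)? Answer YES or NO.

Convert to CNF:
  S -> T0 T1 | T1 A | a | b
  A -> S T0 | T1 T1
  B -> T0 T1
  T0 -> b
  T1 -> a

CYK fill:
  [0..0]={S,T1}  "a"  orig:{S}
  [1..1]={S,T0}  "b"  orig:{S}
  [2..2]={S,T1}  "a"  orig:{S}
  [0..1]={A}  "ab"
  [1..2]={B,S}  "ba"
  [0..2]=∅  "aba"

S ∉ T[0,2] ⇒ NO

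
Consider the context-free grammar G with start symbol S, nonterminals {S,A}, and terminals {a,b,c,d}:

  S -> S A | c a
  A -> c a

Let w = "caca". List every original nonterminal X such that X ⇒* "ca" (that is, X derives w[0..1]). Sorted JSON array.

Convert to CNF:
  S -> S A | T0 T1
  A -> T0 T1
  T0 -> c
  T1 -> a

Fill CYK table bottom-up (cells [i..j] with 0 ≤ i ≤ j ≤ 1 only):
  T[0,0] 'c' = {T0}  orig:{}
  T[1,1] 'a' = {T1}  orig:{}
  T[0,1] 'ca' = {A,S}

Original NTs in T[0,1] deriving "ca": ["A", "S"]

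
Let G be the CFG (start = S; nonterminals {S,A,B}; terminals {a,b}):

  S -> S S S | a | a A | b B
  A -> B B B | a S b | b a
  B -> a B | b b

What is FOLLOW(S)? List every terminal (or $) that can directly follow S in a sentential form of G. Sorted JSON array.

FIRST iteration:
pass 1:
  A via A→a S b: +{a}
  A via A→b a: +{b}
  B via B→a B: +{a}
  B via B→b b: +{b}
  S via S→a: +{a}
  S via S→b B: +{b}
  S: {a,b}  A: {a,b}  B: {a,b}
pass 2: — fixpoint
  S: {a,b}  A: {a,b}  B: {a,b}

FOLLOW iteration:
initialize: $ ∈ FOLLOW(S)
[1]
  A→B B B: FOLLOW(B) ⊇ FIRST(B) = {a,b}; new: +{a,b}
  A→a S b: FOLLOW(S) ⊇ FIRST(b) = {b}; new: +{b}
  S→S S S: FOLLOW(S) ⊇ FIRST(S) = {a,b}; new: +{a}
  S→a A: FOLLOW(A) ⊇ FOLLOW(S) ⊇ {$,a,b}; new: +{$,a,b}
  S→b B: FOLLOW(B) ⊇ FOLLOW(S) ⊇ {$,a,b}; new: +{$}
  FOLLOW(S)={$,a,b}  FOLLOW(A)={$,a,b}  FOLLOW(B)={$,a,b}
[2] — fixpoint
  FOLLOW(S)={$,a,b}  FOLLOW(A)={$,a,b}  FOLLOW(B)={$,a,b}

FOLLOW(S) = ["$", "a", "b"]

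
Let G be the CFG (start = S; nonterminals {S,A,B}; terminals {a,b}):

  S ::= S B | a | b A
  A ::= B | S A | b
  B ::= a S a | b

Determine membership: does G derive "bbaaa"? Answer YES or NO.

CNF form of G:
  S -> S B | T1 A | a
  A -> S A | T0 X2 | b
  B -> T0 X3 | b
  T0 -> a
  T1 -> b
  X2 -> S T0
  X3 -> S T0

Fill CYK table bottom-up:
  [0..0]={A,B,T1}  "b"  orig:{A,B}
  [1..1]={A,B,T1}  "b"  orig:{A,B}
  [2..2]={S,T0}  "a"  orig:{S}
  [3..3]={S,T0}  "a"  orig:{S}
  [4..4]={S,T0}  "a"  orig:{S}
  [0..1]={S}  "bb"
  [1..2]=∅  "ba"
  [2..3]={X2,X3}  "aa"  orig:{}
  [3..4]={X2,X3}  "aa"  orig:{}
  [0..2]={X2,X3}  "bba"  orig:{}
  [1..3]=∅  "baa"
  [2..4]={A,B}  "aaa"
  [0..3]=∅  "bbaa"
  [1..4]={S}  "baaa"
  [0..4]={A,S}  "bbaaa"

S ∈ T[0,4] ⇒ YES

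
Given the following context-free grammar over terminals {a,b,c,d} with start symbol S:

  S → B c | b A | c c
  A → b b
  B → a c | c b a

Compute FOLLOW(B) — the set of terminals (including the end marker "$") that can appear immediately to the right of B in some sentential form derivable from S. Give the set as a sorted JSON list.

FIRST iteration:
[1]
  A via A→b b: +{b}
  B via B→a c: +{a}
  B via B→c b a: +{c}
  S via S→B c: +{a,c}
  S via S→b A: +{b}
  S: {a,b,c}  A: {b}  B: {a,c}
[2] — fixpoint
  S: {a,b,c}  A: {b}  B: {a,c}

Compute FOLLOW by fixpoint:
seed FOLLOW(S) with $
[1]
  S→B c: FOLLOW(B) ⊇ FIRST(c) = {c}; new: +{c}
  S→b A: FOLLOW(A) ⊇ FOLLOW(S) ⊇ {$}; new: +{$}
  S: {$}  A: {$}  B: {c}
[2] done
  S: {$}  A: {$}  B: {c}

FOLLOW(B) = ["c"]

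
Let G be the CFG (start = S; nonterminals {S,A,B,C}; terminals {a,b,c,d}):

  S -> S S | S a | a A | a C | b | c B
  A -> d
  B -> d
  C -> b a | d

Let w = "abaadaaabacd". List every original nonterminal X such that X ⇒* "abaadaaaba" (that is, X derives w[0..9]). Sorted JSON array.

Convert to CNF:
  S -> S S | S T1 | T1 A | T1 C | T2 B | b
  A -> d
  B -> d
  C -> T0 T1 | d
  T0 -> b
  T1 -> a
  T2 -> c

Fill CYK table bottom-up — only the sub-triangle for w[0..9]:
  [0..0]={T1}  "a"  orig:{}
  [1..1]={S,T0}  "b"  orig:{S}
  [2..2]={T1}  "a"  orig:{}
  [3..3]={T1}  "a"  orig:{}
  [4..4]={A,B,C}  "d"
  [5..5]={T1}  "a"  orig:{}
  [6..6]={T1}  "a"  orig:{}
  [7..7]={T1}  "a"  orig:{}
  [8..8]={S,T0}  "b"  orig:{S}
  [9..9]={T1}  "a"  orig:{}
  [0..1]=∅  "ab"
  [1..2]={C,S}  "ba"
  [2..3]=∅  "aa"
  [3..4]={S}  "ad"
  [4..5]=∅  "da"
  [5..6]=∅  "aa"
  [6..7]=∅  "aa"
  [7..8]=∅  "ab"
  [8..9]={C,S}  "ba"
  [0..2]={S}  "aba"
  [1..3]={S}  "baa"
  [2..4]=∅  "aad"
  [3..5]={S}  "ada"
  [4..6]=∅  "daa"
  [5..7]=∅  "aaa"
  [6..8]=∅  "aab"
  [7..9]={S}  "aba"
  [0..3]={S}  "abaa"
  [1..4]={S}  "baad"
  [2..5]=∅  "aada"
  [3..6]={S}  "adaa"
  [4..7]=∅  "daaa"
  [5..8]=∅  "aaab"
  [6..9]=∅  "aaba"
  [0..4]={S}  "abaad"
  [1..5]={S}  "baada"
  [2..6]=∅  "aadaa"
  [3..7]={S}  "adaaa"
  [4..8]=∅  "daaab"
  [5..9]=∅  "aaaba"
  [0..5]={S}  "abaada"
  [1..6]={S}  "baadaa"
  [2..7]=∅  "aadaaa"
  [3..8]={S}  "adaaab"
  [4..9]=∅  "daaaba"
  [0..6]={S}  "abaadaa"
  [1..7]={S}  "baadaaa"
  [2..8]=∅  "aadaaab"
  [3..9]={S}  "adaaaba"
  [0..7]={S}  "abaadaaa"
  [1..8]={S}  "baadaaab"
  [2..9]=∅  "aadaaaba"
  [0..8]={S}  "abaadaaab"
  [1..9]={S}  "baadaaaba"
  [0..9]={S}  "abaadaaaba"

Original NTs in T[0,9] deriving "abaadaaaba": ["S"]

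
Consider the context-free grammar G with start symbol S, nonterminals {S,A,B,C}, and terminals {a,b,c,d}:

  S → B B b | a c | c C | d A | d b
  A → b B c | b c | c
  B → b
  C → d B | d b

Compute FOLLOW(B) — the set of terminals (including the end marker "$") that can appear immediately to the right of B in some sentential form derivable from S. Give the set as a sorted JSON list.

Compute FIRST by fixpoint:
round 1:
  A via A→b B c: +{b}
  A via A→c: +{c}
  B via B→b: +{b}
  C via C→d B: +{d}
  S via S→B B b: +{b}
  S via S→a c: +{a}
  S via S→c C: +{c}
  S via S→d A: +{d}
  FIRST[S]={a,b,c,d}  FIRST[A]={b,c}  FIRST[B]={b}  FIRST[C]={d}
round 2: — fixpoint
  FIRST[S]={a,b,c,d}  FIRST[A]={b,c}  FIRST[B]={b}  FIRST[C]={d}

FOLLOW sets:
FOLLOW(S) := {$}
round 1:
  A→b B c: FOLLOW(B) ⊇ FIRST(c) = {c}; new: +{c}
  S→B B b: FOLLOW(B) ⊇ FIRST(B) = {b}; new: +{b}
  S→c C: FOLLOW(C) ⊇ FOLLOW(S) ⊇ {$}; new: +{$}
  S→d A: FOLLOW(A) ⊇ FOLLOW(S) ⊇ {$}; new: +{$}
  FOLLOW[S]={$}  FOLLOW[A]={$}  FOLLOW[B]={b,c}  FOLLOW[C]={$}
round 2:
  C→d B: FOLLOW(B) ⊇ FOLLOW(C) ⊇ {$}; new: +{$}
  FOLLOW[S]={$}  FOLLOW[A]={$}  FOLLOW[B]={$,b,c}  FOLLOW[C]={$}
round 3: (no change)
  FOLLOW[S]={$}  FOLLOW[A]={$}  FOLLOW[B]={$,b,c}  FOLLOW[C]={$}

FOLLOW(B) = ["$", "b", "c"]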